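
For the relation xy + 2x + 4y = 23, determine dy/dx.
Take d/dx of both sides. Since y is implicitly a function of x, the chain rule attaches a y' = dy/dx factor whenever we differentiate through y.

Set F(x, y) = (left side) − (right side), so the curve is F = 0. Differentiating each term of F:
  d/dx[xy] = x·y' + y
  d/dx[2x] = 2
  d/dx[4y] = 4·y'
  d/dx[-23] = 0

Collecting, the y'-free part is the partial derivative in x and the y' coefficient is the partial derivative in y:
  ∂F/∂x = y + 2
  ∂F/∂y = x + 4

so d/dx[F(x, y(x))] = ∂F/∂x + (∂F/∂y)·y' = 0. Rearranging,
  dy/dx = -(∂F/∂x)/(∂F/∂y) = -(y + 2)/(x + 4) = (-y - 2)/(x + 4)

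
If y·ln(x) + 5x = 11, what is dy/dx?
Differentiate both sides with respect to x, treating y as y(x). By the chain rule, any term containing y contributes a factor of y' = dy/dx when we differentiate it.

Move every term to one side and write the relation as F(x, y) = 0. Term by term,
  d/dx[5x] = 5
  d/dx[y·ln(x)] = y'·ln(x) + y/x
  d/dx[-11] = 0

The pieces without y' make up ∂F/∂x and the coefficient of y' is ∂F/∂y:
  ∂F/∂x = 5 + y/x,
  ∂F/∂y = ln(x).

Since d/dx[F] = ∂F/∂x + (∂F/∂y)·y' = 0, solve for y':
  (∂F/∂y)·y' = -∂F/∂x
  dy/dx = -(∂F/∂x)/(∂F/∂y) = -(5 + y/x)/(ln(x))
        = -((5x + y)/x)/(ln(x)) = (-5x - y)/(x·ln(x))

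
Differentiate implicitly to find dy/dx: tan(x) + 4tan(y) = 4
Take d/dx of both sides. Since y is implicitly a function of x, the chain rule attaches a y' = dy/dx factor whenever we differentiate through y.

Set F(x, y) = (left side) − (right side), so the curve is F = 0. Differentiating each term of F:
  d/dx[tan(x)] = tan(x)^2 + 1
  d/dx[4tan(y)] = 4·y'(tan(y)^2 + 1)
  d/dx[-4] = 0

Collecting, the y'-free part is the partial derivative in x and the y' coefficient is the partial derivative in y:
  ∂F/∂x = tan(x)^2 + 1
  ∂F/∂y = 4tan(y)^2 + 4

so d/dx[F(x, y(x))] = ∂F/∂x + (∂F/∂y)·y' = 0. Rearranging,
  dy/dx = -(∂F/∂x)/(∂F/∂y) = -(tan(x)^2 + 1)/(4tan(y)^2 + 4) = -cos(y)^2/(4cos(x)^2)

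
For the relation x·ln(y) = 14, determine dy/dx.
Differentiate both sides with respect to x, treating y as y(x). By the chain rule, any term containing y contributes a factor of y' = dy/dx when we differentiate it.

Move every term to one side and write the relation as F(x, y) = 0. Term by term,
  d/dx[x·ln(y)] = x·y'/y + ln(y)
  d/dx[-14] = 0

The pieces without y' make up ∂F/∂x and the coefficient of y' is ∂F/∂y:
  ∂F/∂x = ln(y),
  ∂F/∂y = x/y.

Since d/dx[F] = ∂F/∂x + (∂F/∂y)·y' = 0, solve for y':
  (∂F/∂y)·y' = -∂F/∂x
  dy/dx = -(∂F/∂x)/(∂F/∂y) = -(ln(y))/(x/y) = -y·ln(y)/x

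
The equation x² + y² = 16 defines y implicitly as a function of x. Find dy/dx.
Take d/dx of both sides. Since y is implicitly a function of x, the chain rule attaches a y' = dy/dx factor whenever we differentiate through y.

Set F(x, y) = (left side) − (right side), so the curve is F = 0. Differentiating each term of F:
  d/dx[x^2] = 2x
  d/dx[y^2] = 2y·y'
  d/dx[-16] = 0

Collecting, the y'-free part is the partial derivative in x and the y' coefficient is the partial derivative in y:
  ∂F/∂x = 2x
  ∂F/∂y = 2y

so d/dx[F(x, y(x))] = ∂F/∂x + (∂F/∂y)·y' = 0. Rearranging,
  dy/dx = -(∂F/∂x)/(∂F/∂y) = -(2x)/(2y) = -x/y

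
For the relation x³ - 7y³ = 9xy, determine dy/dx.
Differentiate the relation implicitly: treat y = y(x) and apply the chain rule, so every y-derivative picks up a y' = dy/dx factor.

With everything moved to the left-hand side, differentiate term by term:
  d/dx[x^3] = 3x^2
  d/dx[-9xy] = -9x·y' - 9y
  d/dx[-7y^3] = -21y^2·y'

Separating the contributions that come from x directly and those that come through y:
  without y':      3x^2 - 9y
  multiplying y':  -9x - 21y^2

so (3x^2 - 9y) + (-9x - 21y^2)·y' = 0, and therefore
  dy/dx = -(3x^2 - 9y)/(-9x - 21y^2) = (x^2 - 3y)/(3x + 7y^2)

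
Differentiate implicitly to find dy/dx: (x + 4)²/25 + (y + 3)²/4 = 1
Differentiate both sides with respect to x, treating y as y(x). By the chain rule, any term containing y contributes a factor of y' = dy/dx when we differentiate it.

Move every term to one side and write the relation as F(x, y) = 0. Term by term,
  d/dx[(x + 4)^2/25] = 2x/25 + 8/25
  d/dx[(y + 3)^2/4] = y'(y + 3)/2
  d/dx[-1] = 0

The pieces without y' make up ∂F/∂x and the coefficient of y' is ∂F/∂y:
  ∂F/∂x = 2x/25 + 8/25,
  ∂F/∂y = y/2 + 3/2.

Since d/dx[F] = ∂F/∂x + (∂F/∂y)·y' = 0, solve for y':
  (∂F/∂y)·y' = -∂F/∂x
  dy/dx = -(∂F/∂x)/(∂F/∂y) = -(2x/25 + 8/25)/(y/2 + 3/2)
        = -(2(x + 4)/25)/((y + 3)/2) = 4(-x - 4)/(25(y + 3))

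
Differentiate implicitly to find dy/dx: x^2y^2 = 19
Apply d/dx to both sides, remembering that y depends on x. Each occurrence of y therefore brings in a y' = dy/dx via the chain rule.

With F(x, y) equal to the left-hand side minus the right, differentiate F term by term:
  d/dx[x^2y^2] = 2x^2y·y' + 2xy^2
  d/dx[-19] = 0
Adding these up, d/dx[F] = 0 becomes
  (2xy^2) + (2x^2y)·y' = 0,
so isolating y',
  dy/dx = -(2xy^2)/(2x^2y) = -y/x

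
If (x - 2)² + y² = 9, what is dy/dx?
Take d/dx of both sides. Since y is implicitly a function of x, the chain rule attaches a y' = dy/dx factor whenever we differentiate through y.

Set F(x, y) = (left side) − (right side), so the curve is F = 0. Differentiating each term of F:
  d/dx[y^2] = 2y·y'
  d/dx[(x - 2)^2] = 2x - 4
  d/dx[-9] = 0

Collecting, the y'-free part is the partial derivative in x and the y' coefficient is the partial derivative in y:
  ∂F/∂x = 2x - 4
  ∂F/∂y = 2y

so d/dx[F(x, y(x))] = ∂F/∂x + (∂F/∂y)·y' = 0. Rearranging,
  dy/dx = -(∂F/∂x)/(∂F/∂y) = -(2x - 4)/(2y) = (2 - x)/y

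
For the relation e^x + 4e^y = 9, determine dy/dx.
Differentiate both sides with respect to x, treating y as y(x). By the chain rule, any term containing y contributes a factor of y' = dy/dx when we differentiate it.

Move every term to one side and write the relation as F(x, y) = 0. Term by term,
  d/dx[e^(x)] = e^(x)
  d/dx[4e^(y)] = 4·y'·e^(y)
  d/dx[-9] = 0

The pieces without y' make up ∂F/∂x and the coefficient of y' is ∂F/∂y:
  ∂F/∂x = e^(x),
  ∂F/∂y = 4e^(y).

Since d/dx[F] = ∂F/∂x + (∂F/∂y)·y' = 0, solve for y':
  (∂F/∂y)·y' = -∂F/∂x
  dy/dx = -(∂F/∂x)/(∂F/∂y) = -(e^(x))/(4e^(y)) = -e^(x - y)/4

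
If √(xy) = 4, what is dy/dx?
Differentiate both sides with respect to x, treating y as y(x). By the chain rule, any term containing y contributes a factor of y' = dy/dx when we differentiate it.

Move every term to one side and write the relation as F(x, y) = 0. Term by term,
  d/dx[√(xy)] = √(xy)(x·y'/2 + y/2)/(xy)
  d/dx[-4] = 0

The pieces without y' make up ∂F/∂x and the coefficient of y' is ∂F/∂y:
  ∂F/∂x = √(xy)/(2x),
  ∂F/∂y = √(xy)/(2y).

Since d/dx[F] = ∂F/∂x + (∂F/∂y)·y' = 0, solve for y':
  (∂F/∂y)·y' = -∂F/∂x
  dy/dx = -(∂F/∂x)/(∂F/∂y) = -(√(xy)/(2x))/(√(xy)/(2y)) = -y/x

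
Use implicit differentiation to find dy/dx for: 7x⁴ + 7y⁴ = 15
Differentiate both sides with respect to x, treating y as y(x). By the chain rule, any term containing y contributes a factor of y' = dy/dx when we differentiate it.

Move every term to one side and write the relation as F(x, y) = 0. Term by term,
  d/dx[7x^4] = 28x^3
  d/dx[7y^4] = 28y^3·y'
  d/dx[-15] = 0

The pieces without y' make up ∂F/∂x and the coefficient of y' is ∂F/∂y:
  ∂F/∂x = 28x^3,
  ∂F/∂y = 28y^3.

Since d/dx[F] = ∂F/∂x + (∂F/∂y)·y' = 0, solve for y':
  (∂F/∂y)·y' = -∂F/∂x
  dy/dx = -(∂F/∂x)/(∂F/∂y) = -(28x^3)/(28y^3) = -x^3/y^3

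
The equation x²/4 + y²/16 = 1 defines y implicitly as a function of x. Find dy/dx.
Apply d/dx to both sides, remembering that y depends on x. Each occurrence of y therefore brings in a y' = dy/dx via the chain rule.

With F(x, y) equal to the left-hand side minus the right, differentiate F term by term:
  d/dx[x^2/4] = x/2
  d/dx[y^2/16] = y·y'/8
  d/dx[-1] = 0
Adding these up, d/dx[F] = 0 becomes
  (x/2) + (y/8)·y' = 0,
so isolating y',
  dy/dx = -(x/2)/(y/8) = -4x/y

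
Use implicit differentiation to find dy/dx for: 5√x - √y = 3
Differentiate both sides with respect to x, treating y as y(x). By the chain rule, any term containing y contributes a factor of y' = dy/dx when we differentiate it.

Move every term to one side and write the relation as F(x, y) = 0. Term by term,
  d/dx[5√(x)] = 5/(2√(x))
  d/dx[-√(y)] = -y'/(2√(y))
  d/dx[-3] = 0

The pieces without y' make up ∂F/∂x and the coefficient of y' is ∂F/∂y:
  ∂F/∂x = 5/(2√(x)),
  ∂F/∂y = -1/(2√(y)).

Since d/dx[F] = ∂F/∂x + (∂F/∂y)·y' = 0, solve for y':
  (∂F/∂y)·y' = -∂F/∂x
  dy/dx = -(∂F/∂x)/(∂F/∂y) = -(5/(2√(x)))/(-1/(2√(y))) = 5√(y)/√(x)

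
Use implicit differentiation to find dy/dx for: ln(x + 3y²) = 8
Differentiate the relation implicitly: treat y = y(x) and apply the chain rule, so every y-derivative picks up a y' = dy/dx factor.

With everything moved to the left-hand side, differentiate term by term:
  d/dx[ln(x + 3y^2)] = (6y·y' + 1)/(x + 3y^2)
  d/dx[-8] = 0

Separating the contributions that come from x directly and those that come through y:
  without y':      1/(x + 3y^2)
  multiplying y':  6y/(x + 3y^2)

so (1/(x + 3y^2)) + (6y/(x + 3y^2))·y' = 0, and therefore
  dy/dx = -(1/(x + 3y^2))/(6y/(x + 3y^2)) = -1/(6y)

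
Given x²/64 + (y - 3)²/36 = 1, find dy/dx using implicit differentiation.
Differentiate both sides with respect to x, treating y as y(x). By the chain rule, any term containing y contributes a factor of y' = dy/dx when we differentiate it.

Move every term to one side and write the relation as F(x, y) = 0. Term by term,
  d/dx[x^2/64] = x/32
  d/dx[(y - 3)^2/36] = y'(y - 3)/18
  d/dx[-1] = 0

The pieces without y' make up ∂F/∂x and the coefficient of y' is ∂F/∂y:
  ∂F/∂x = x/32,
  ∂F/∂y = y/18 - 1/6.

Since d/dx[F] = ∂F/∂x + (∂F/∂y)·y' = 0, solve for y':
  (∂F/∂y)·y' = -∂F/∂x
  dy/dx = -(∂F/∂x)/(∂F/∂y) = -(x/32)/(y/18 - 1/6)
        = -(x/32)/((y - 3)/18) = -9x/(16y - 48)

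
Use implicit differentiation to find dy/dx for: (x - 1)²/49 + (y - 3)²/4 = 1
Take d/dx of both sides. Since y is implicitly a function of x, the chain rule attaches a y' = dy/dx factor whenever we differentiate through y.

Set F(x, y) = (left side) − (right side), so the curve is F = 0. Differentiating each term of F:
  d/dx[(x - 1)^2/49] = 2x/49 - 2/49
  d/dx[(y - 3)^2/4] = y'(y - 3)/2
  d/dx[-1] = 0

Collecting, the y'-free part is the partial derivative in x and the y' coefficient is the partial derivative in y:
  ∂F/∂x = 2x/49 - 2/49
  ∂F/∂y = y/2 - 3/2

so d/dx[F(x, y(x))] = ∂F/∂x + (∂F/∂y)·y' = 0. Rearranging,
  dy/dx = -(∂F/∂x)/(∂F/∂y) = -(2x/49 - 2/49)/(y/2 - 3/2)
        = -(2(x - 1)/49)/((y - 3)/2) = 4(1 - x)/(49(y - 3))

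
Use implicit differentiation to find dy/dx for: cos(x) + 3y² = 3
Differentiate the relation implicitly: treat y = y(x) and apply the chain rule, so every y-derivative picks up a y' = dy/dx factor.

With everything moved to the left-hand side, differentiate term by term:
  d/dx[3y^2] = 6y·y'
  d/dx[cos(x)] = -sin(x)
  d/dx[-3] = 0

Separating the contributions that come from x directly and those that come through y:
  without y':      -sin(x)
  multiplying y':  6y

so (-sin(x)) + (6y)·y' = 0, and therefore
  dy/dx = -(-sin(x))/(6y) = sin(x)/(6y)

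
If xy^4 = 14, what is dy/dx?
Take d/dx of both sides. Since y is implicitly a function of x, the chain rule attaches a y' = dy/dx factor whenever we differentiate through y.

Set F(x, y) = (left side) − (right side), so the curve is F = 0. Differentiating each term of F:
  d/dx[xy^4] = 4xy^3·y' + y^4
  d/dx[-14] = 0

Collecting, the y'-free part is the partial derivative in x and the y' coefficient is the partial derivative in y:
  ∂F/∂x = y^4
  ∂F/∂y = 4xy^3

so d/dx[F(x, y(x))] = ∂F/∂x + (∂F/∂y)·y' = 0. Rearranging,
  dy/dx = -(∂F/∂x)/(∂F/∂y) = -(y^4)/(4xy^3) = -y/(4x)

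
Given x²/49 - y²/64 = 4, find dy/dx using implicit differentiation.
Apply d/dx to both sides, remembering that y depends on x. Each occurrence of y therefore brings in a y' = dy/dx via the chain rule.

With F(x, y) equal to the left-hand side minus the right, differentiate F term by term:
  d/dx[x^2/49] = 2x/49
  d/dx[-y^2/64] = -y·y'/32
  d/dx[-4] = 0
Adding these up, d/dx[F] = 0 becomes
  (2x/49) + (-y/32)·y' = 0,
so isolating y',
  dy/dx = -(2x/49)/(-y/32) = 64x/(49y)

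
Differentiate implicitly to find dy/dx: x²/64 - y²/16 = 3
Differentiate both sides with respect to x, treating y as y(x). By the chain rule, any term containing y contributes a factor of y' = dy/dx when we differentiate it.

Move every term to one side and write the relation as F(x, y) = 0. Term by term,
  d/dx[x^2/64] = x/32
  d/dx[-y^2/16] = -y·y'/8
  d/dx[-3] = 0

The pieces without y' make up ∂F/∂x and the coefficient of y' is ∂F/∂y:
  ∂F/∂x = x/32,
  ∂F/∂y = -y/8.

Since d/dx[F] = ∂F/∂x + (∂F/∂y)·y' = 0, solve for y':
  (∂F/∂y)·y' = -∂F/∂x
  dy/dx = -(∂F/∂x)/(∂F/∂y) = -(x/32)/(-y/8) = x/(4y)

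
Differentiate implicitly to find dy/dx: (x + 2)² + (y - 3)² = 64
Apply d/dx to both sides, remembering that y depends on x. Each occurrence of y therefore brings in a y' = dy/dx via the chain rule.

With F(x, y) equal to the left-hand side minus the right, differentiate F term by term:
  d/dx[(x + 2)^2] = 2x + 4
  d/dx[(y - 3)^2] = 2·y'(y - 3)
  d/dx[-64] = 0
Adding these up, d/dx[F] = 0 becomes
  (2x + 4) + (2y - 6)·y' = 0,
so isolating y',
  dy/dx = -(2x + 4)/(2y - 6) = (-x - 2)/(y - 3)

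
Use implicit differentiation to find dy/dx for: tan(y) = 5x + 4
Differentiate both sides with respect to x, treating y as y(x). By the chain rule, any term containing y contributes a factor of y' = dy/dx when we differentiate it.

Move every term to one side and write the relation as F(x, y) = 0. Term by term,
  d/dx[-5x] = -5
  d/dx[tan(y)] = y'(tan(y)^2 + 1)
  d/dx[-4] = 0

The pieces without y' make up ∂F/∂x and the coefficient of y' is ∂F/∂y:
  ∂F/∂x = -5,
  ∂F/∂y = tan(y)^2 + 1.

Since d/dx[F] = ∂F/∂x + (∂F/∂y)·y' = 0, solve for y':
  (∂F/∂y)·y' = -∂F/∂x
  dy/dx = -(∂F/∂x)/(∂F/∂y) = -(-5)/(tan(y)^2 + 1) = 5cos(y)^2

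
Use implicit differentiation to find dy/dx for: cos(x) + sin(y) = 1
Apply d/dx to both sides, remembering that y depends on x. Each occurrence of y therefore brings in a y' = dy/dx via the chain rule.

With F(x, y) equal to the left-hand side minus the right, differentiate F term by term:
  d/dx[sin(y)] = y'·cos(y)
  d/dx[cos(x)] = -sin(x)
  d/dx[-1] = 0
Adding these up, d/dx[F] = 0 becomes
  (-sin(x)) + (cos(y))·y' = 0,
so isolating y',
  dy/dx = -(-sin(x))/(cos(y)) = sin(x)/cos(y)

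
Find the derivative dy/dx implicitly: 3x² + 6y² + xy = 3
Take d/dx of both sides. Since y is implicitly a function of x, the chain rule attaches a y' = dy/dx factor whenever we differentiate through y.

Set F(x, y) = (left side) − (right side), so the curve is F = 0. Differentiating each term of F:
  d/dx[3x^2] = 6x
  d/dx[xy] = x·y' + y
  d/dx[6y^2] = 12y·y'
  d/dx[-3] = 0

Collecting, the y'-free part is the partial derivative in x and the y' coefficient is the partial derivative in y:
  ∂F/∂x = 6x + y
  ∂F/∂y = x + 12y

so d/dx[F(x, y(x))] = ∂F/∂x + (∂F/∂y)·y' = 0. Rearranging,
  dy/dx = -(∂F/∂x)/(∂F/∂y) = -(6x + y)/(x + 12y) = (-6x - y)/(x + 12y)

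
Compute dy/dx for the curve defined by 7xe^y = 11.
Take d/dx of both sides. Since y is implicitly a function of x, the chain rule attaches a y' = dy/dx factor whenever we differentiate through y.

Set F(x, y) = (left side) − (right side), so the curve is F = 0. Differentiating each term of F:
  d/dx[7x·e^(y)] = 7x·y'·e^(y) + 7e^(y)
  d/dx[-11] = 0

Collecting, the y'-free part is the partial derivative in x and the y' coefficient is the partial derivative in y:
  ∂F/∂x = 7e^(y)
  ∂F/∂y = 7x·e^(y)

so d/dx[F(x, y(x))] = ∂F/∂x + (∂F/∂y)·y' = 0. Rearranging,
  dy/dx = -(∂F/∂x)/(∂F/∂y) = -(7e^(y))/(7x·e^(y)) = -1/x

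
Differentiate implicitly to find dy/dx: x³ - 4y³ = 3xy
Differentiate both sides with respect to x, treating y as y(x). By the chain rule, any term containing y contributes a factor of y' = dy/dx when we differentiate it.

Move every term to one side and write the relation as F(x, y) = 0. Term by term,
  d/dx[x^3] = 3x^2
  d/dx[-3xy] = -3x·y' - 3y
  d/dx[-4y^3] = -12y^2·y'

The pieces without y' make up ∂F/∂x and the coefficient of y' is ∂F/∂y:
  ∂F/∂x = 3x^2 - 3y,
  ∂F/∂y = -3x - 12y^2.

Since d/dx[F] = ∂F/∂x + (∂F/∂y)·y' = 0, solve for y':
  (∂F/∂y)·y' = -∂F/∂x
  dy/dx = -(∂F/∂x)/(∂F/∂y) = -(3x^2 - 3y)/(-3x - 12y^2) = (x^2 - y)/(x + 4y^2)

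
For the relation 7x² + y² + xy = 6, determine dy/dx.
Take d/dx of both sides. Since y is implicitly a function of x, the chain rule attaches a y' = dy/dx factor whenever we differentiate through y.

Set F(x, y) = (left side) − (right side), so the curve is F = 0. Differentiating each term of F:
  d/dx[7x^2] = 14x
  d/dx[xy] = x·y' + y
  d/dx[y^2] = 2y·y'
  d/dx[-6] = 0

Collecting, the y'-free part is the partial derivative in x and the y' coefficient is the partial derivative in y:
  ∂F/∂x = 14x + y
  ∂F/∂y = x + 2y

so d/dx[F(x, y(x))] = ∂F/∂x + (∂F/∂y)·y' = 0. Rearranging,
  dy/dx = -(∂F/∂x)/(∂F/∂y) = -(14x + y)/(x + 2y) = (-14x - y)/(x + 2y)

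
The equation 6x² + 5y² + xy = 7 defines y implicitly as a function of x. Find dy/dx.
Apply d/dx to both sides, remembering that y depends on x. Each occurrence of y therefore brings in a y' = dy/dx via the chain rule.

With F(x, y) equal to the left-hand side minus the right, differentiate F term by term:
  d/dx[6x^2] = 12x
  d/dx[xy] = x·y' + y
  d/dx[5y^2] = 10y·y'
  d/dx[-7] = 0
Adding these up, d/dx[F] = 0 becomes
  (12x + y) + (x + 10y)·y' = 0,
so isolating y',
  dy/dx = -(12x + y)/(x + 10y) = (-12x - y)/(x + 10y)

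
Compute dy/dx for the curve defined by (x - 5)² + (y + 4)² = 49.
Differentiate the relation implicitly: treat y = y(x) and apply the chain rule, so every y-derivative picks up a y' = dy/dx factor.

With everything moved to the left-hand side, differentiate term by term:
  d/dx[(x - 5)^2] = 2x - 10
  d/dx[(y + 4)^2] = 2·y'(y + 4)
  d/dx[-49] = 0

Separating the contributions that come from x directly and those that come through y:
  without y':      2x - 10
  multiplying y':  2y + 8

so (2x - 10) + (2y + 8)·y' = 0, and therefore
  dy/dx = -(2x - 10)/(2y + 8) = (5 - x)/(y + 4)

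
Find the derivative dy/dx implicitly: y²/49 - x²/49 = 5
Differentiate the relation implicitly: treat y = y(x) and apply the chain rule, so every y-derivative picks up a y' = dy/dx factor.

With everything moved to the left-hand side, differentiate term by term:
  d/dx[-x^2/49] = -2x/49
  d/dx[y^2/49] = 2y·y'/49
  d/dx[-5] = 0

Separating the contributions that come from x directly and those that come through y:
  without y':      -2x/49
  multiplying y':  2y/49

so (-2x/49) + (2y/49)·y' = 0, and therefore
  dy/dx = -(-2x/49)/(2y/49) = x/y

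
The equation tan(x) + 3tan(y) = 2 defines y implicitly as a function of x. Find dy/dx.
Take d/dx of both sides. Since y is implicitly a function of x, the chain rule attaches a y' = dy/dx factor whenever we differentiate through y.

Set F(x, y) = (left side) − (right side), so the curve is F = 0. Differentiating each term of F:
  d/dx[tan(x)] = tan(x)^2 + 1
  d/dx[3tan(y)] = 3·y'(tan(y)^2 + 1)
  d/dx[-2] = 0

Collecting, the y'-free part is the partial derivative in x and the y' coefficient is the partial derivative in y:
  ∂F/∂x = tan(x)^2 + 1
  ∂F/∂y = 3tan(y)^2 + 3

so d/dx[F(x, y(x))] = ∂F/∂x + (∂F/∂y)·y' = 0. Rearranging,
  dy/dx = -(∂F/∂x)/(∂F/∂y) = -(tan(x)^2 + 1)/(3tan(y)^2 + 3) = -cos(y)^2/(3cos(x)^2)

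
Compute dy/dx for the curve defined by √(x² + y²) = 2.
Differentiate both sides with respect to x, treating y as y(x). By the chain rule, any term containing y contributes a factor of y' = dy/dx when we differentiate it.

Move every term to one side and write the relation as F(x, y) = 0. Term by term,
  d/dx[√(x^2 + y^2)] = (x + y·y')/√(x^2 + y^2)
  d/dx[-2] = 0

The pieces without y' make up ∂F/∂x and the coefficient of y' is ∂F/∂y:
  ∂F/∂x = x/√(x^2 + y^2),
  ∂F/∂y = y/√(x^2 + y^2).

Since d/dx[F] = ∂F/∂x + (∂F/∂y)·y' = 0, solve for y':
  (∂F/∂y)·y' = -∂F/∂x
  dy/dx = -(∂F/∂x)/(∂F/∂y) = -(x/√(x^2 + y^2))/(y/√(x^2 + y^2)) = -x/y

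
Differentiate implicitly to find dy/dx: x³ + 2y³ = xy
Take d/dx of both sides. Since y is implicitly a function of x, the chain rule attaches a y' = dy/dx factor whenever we differentiate through y.

Set F(x, y) = (left side) − (right side), so the curve is F = 0. Differentiating each term of F:
  d/dx[x^3] = 3x^2
  d/dx[-xy] = -x·y' - y
  d/dx[2y^3] = 6y^2·y'

Collecting, the y'-free part is the partial derivative in x and the y' coefficient is the partial derivative in y:
  ∂F/∂x = 3x^2 - y
  ∂F/∂y = -x + 6y^2

so d/dx[F(x, y(x))] = ∂F/∂x + (∂F/∂y)·y' = 0. Rearranging,
  dy/dx = -(∂F/∂x)/(∂F/∂y) = -(3x^2 - y)/(-x + 6y^2) = (3x^2 - y)/(x - 6y^2)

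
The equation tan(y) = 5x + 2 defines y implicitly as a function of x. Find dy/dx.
Differentiate both sides with respect to x, treating y as y(x). By the chain rule, any term containing y contributes a factor of y' = dy/dx when we differentiate it.

Move every term to one side and write the relation as F(x, y) = 0. Term by term,
  d/dx[-5x] = -5
  d/dx[tan(y)] = y'(tan(y)^2 + 1)
  d/dx[-2] = 0

The pieces without y' make up ∂F/∂x and the coefficient of y' is ∂F/∂y:
  ∂F/∂x = -5,
  ∂F/∂y = tan(y)^2 + 1.

Since d/dx[F] = ∂F/∂x + (∂F/∂y)·y' = 0, solve for y':
  (∂F/∂y)·y' = -∂F/∂x
  dy/dx = -(∂F/∂x)/(∂F/∂y) = -(-5)/(tan(y)^2 + 1) = 5cos(y)^2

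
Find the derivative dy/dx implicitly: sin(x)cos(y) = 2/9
Take d/dx of both sides. Since y is implicitly a function of x, the chain rule attaches a y' = dy/dx factor whenever we differentiate through y.

Set F(x, y) = (left side) − (right side), so the curve is F = 0. Differentiating each term of F:
  d/dx[sin(x)·cos(y)] = -y'·sin(x)·sin(y) + cos(x)·cos(y)
  d/dx[-2/9] = 0

Collecting, the y'-free part is the partial derivative in x and the y' coefficient is the partial derivative in y:
  ∂F/∂x = cos(x)·cos(y)
  ∂F/∂y = -sin(x)·sin(y)

so d/dx[F(x, y(x))] = ∂F/∂x + (∂F/∂y)·y' = 0. Rearranging,
  dy/dx = -(∂F/∂x)/(∂F/∂y) = -(cos(x)·cos(y))/(-sin(x)·sin(y)) = 1/(tan(x)·tan(y))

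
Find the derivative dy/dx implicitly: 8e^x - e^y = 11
Differentiate the relation implicitly: treat y = y(x) and apply the chain rule, so every y-derivative picks up a y' = dy/dx factor.

With everything moved to the left-hand side, differentiate term by term:
  d/dx[8e^(x)] = 8e^(x)
  d/dx[-e^(y)] = -y'·e^(y)
  d/dx[-11] = 0

Separating the contributions that come from x directly and those that come through y:
  without y':      8e^(x)
  multiplying y':  -e^(y)

so (8e^(x)) + (-e^(y))·y' = 0, and therefore
  dy/dx = -(8e^(x))/(-e^(y)) = 8e^(x - y)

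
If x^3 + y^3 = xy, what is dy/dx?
Apply d/dx to both sides, remembering that y depends on x. Each occurrence of y therefore brings in a y' = dy/dx via the chain rule.

With F(x, y) equal to the left-hand side minus the right, differentiate F term by term:
  d/dx[x^3] = 3x^2
  d/dx[-xy] = -x·y' - y
  d/dx[y^3] = 3y^2·y'
Adding these up, d/dx[F] = 0 becomes
  (3x^2 - y) + (-x + 3y^2)·y' = 0,
so isolating y',
  dy/dx = -(3x^2 - y)/(-x + 3y^2) = (3x^2 - y)/(x - 3y^2)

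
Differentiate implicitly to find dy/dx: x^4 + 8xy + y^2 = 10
Differentiate both sides with respect to x, treating y as y(x). By the chain rule, any term containing y contributes a factor of y' = dy/dx when we differentiate it.

Move every term to one side and write the relation as F(x, y) = 0. Term by term,
  d/dx[x^4] = 4x^3
  d/dx[8xy] = 8x·y' + 8y
  d/dx[y^2] = 2y·y'
  d/dx[-10] = 0

The pieces without y' make up ∂F/∂x and the coefficient of y' is ∂F/∂y:
  ∂F/∂x = 4x^3 + 8y,
  ∂F/∂y = 8x + 2y.

Since d/dx[F] = ∂F/∂x + (∂F/∂y)·y' = 0, solve for y':
  (∂F/∂y)·y' = -∂F/∂x
  dy/dx = -(∂F/∂x)/(∂F/∂y) = -(4x^3 + 8y)/(8x + 2y) = 2(-x^3 - 2y)/(4x + y)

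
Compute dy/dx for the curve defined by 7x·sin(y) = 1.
Take d/dx of both sides. Since y is implicitly a function of x, the chain rule attaches a y' = dy/dx factor whenever we differentiate through y.

Set F(x, y) = (left side) − (right side), so the curve is F = 0. Differentiating each term of F:
  d/dx[7x·sin(y)] = 7x·y'·cos(y) + 7sin(y)
  d/dx[-1] = 0

Collecting, the y'-free part is the partial derivative in x and the y' coefficient is the partial derivative in y:
  ∂F/∂x = 7sin(y)
  ∂F/∂y = 7x·cos(y)

so d/dx[F(x, y(x))] = ∂F/∂x + (∂F/∂y)·y' = 0. Rearranging,
  dy/dx = -(∂F/∂x)/(∂F/∂y) = -(7sin(y))/(7x·cos(y)) = -tan(y)/x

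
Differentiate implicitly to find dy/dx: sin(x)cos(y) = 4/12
Differentiate the relation implicitly: treat y = y(x) and apply the chain rule, so every y-derivative picks up a y' = dy/dx factor.

With everything moved to the left-hand side, differentiate term by term:
  d/dx[sin(x)·cos(y)] = -y'·sin(x)·sin(y) + cos(x)·cos(y)
  d/dx[-1/3] = 0

Separating the contributions that come from x directly and those that come through y:
  without y':      cos(x)·cos(y)
  multiplying y':  -sin(x)·sin(y)

so (cos(x)·cos(y)) + (-sin(x)·sin(y))·y' = 0, and therefore
  dy/dx = -(cos(x)·cos(y))/(-sin(x)·sin(y)) = 1/(tan(x)·tan(y))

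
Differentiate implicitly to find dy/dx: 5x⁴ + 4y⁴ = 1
Differentiate the relation implicitly: treat y = y(x) and apply the chain rule, so every y-derivative picks up a y' = dy/dx factor.

With everything moved to the left-hand side, differentiate term by term:
  d/dx[5x^4] = 20x^3
  d/dx[4y^4] = 16y^3·y'
  d/dx[-1] = 0

Separating the contributions that come from x directly and those that come through y:
  without y':      20x^3
  multiplying y':  16y^3

so (20x^3) + (16y^3)·y' = 0, and therefore
  dy/dx = -(20x^3)/(16y^3) = -5x^3/(4y^3)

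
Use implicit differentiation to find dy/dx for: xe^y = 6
Differentiate both sides with respect to x, treating y as y(x). By the chain rule, any term containing y contributes a factor of y' = dy/dx when we differentiate it.

Move every term to one side and write the relation as F(x, y) = 0. Term by term,
  d/dx[x·e^(y)] = x·y'·e^(y) + e^(y)
  d/dx[-6] = 0

The pieces without y' make up ∂F/∂x and the coefficient of y' is ∂F/∂y:
  ∂F/∂x = e^(y),
  ∂F/∂y = x·e^(y).

Since d/dx[F] = ∂F/∂x + (∂F/∂y)·y' = 0, solve for y':
  (∂F/∂y)·y' = -∂F/∂x
  dy/dx = -(∂F/∂x)/(∂F/∂y) = -(e^(y))/(x·e^(y)) = -1/x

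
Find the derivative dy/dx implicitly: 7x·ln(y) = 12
Differentiate both sides with respect to x, treating y as y(x). By the chain rule, any term containing y contributes a factor of y' = dy/dx when we differentiate it.

Move every term to one side and write the relation as F(x, y) = 0. Term by term,
  d/dx[7x·ln(y)] = 7x·y'/y + 7ln(y)
  d/dx[-12] = 0

The pieces without y' make up ∂F/∂x and the coefficient of y' is ∂F/∂y:
  ∂F/∂x = 7ln(y),
  ∂F/∂y = 7x/y.

Since d/dx[F] = ∂F/∂x + (∂F/∂y)·y' = 0, solve for y':
  (∂F/∂y)·y' = -∂F/∂x
  dy/dx = -(∂F/∂x)/(∂F/∂y) = -(7ln(y))/(7x/y) = -y·ln(y)/x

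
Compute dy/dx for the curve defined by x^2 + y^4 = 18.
Apply d/dx to both sides, remembering that y depends on x. Each occurrence of y therefore brings in a y' = dy/dx via the chain rule.

With F(x, y) equal to the left-hand side minus the right, differentiate F term by term:
  d/dx[x^2] = 2x
  d/dx[y^4] = 4y^3·y'
  d/dx[-18] = 0
Adding these up, d/dx[F] = 0 becomes
  (2x) + (4y^3)·y' = 0,
so isolating y',
  dy/dx = -(2x)/(4y^3) = -x/(2y^3)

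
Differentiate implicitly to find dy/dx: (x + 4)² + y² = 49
Differentiate the relation implicitly: treat y = y(x) and apply the chain rule, so every y-derivative picks up a y' = dy/dx factor.

With everything moved to the left-hand side, differentiate term by term:
  d/dx[y^2] = 2y·y'
  d/dx[(x + 4)^2] = 2x + 8
  d/dx[-49] = 0

Separating the contributions that come from x directly and those that come through y:
  without y':      2x + 8
  multiplying y':  2y

so (2x + 8) + (2y)·y' = 0, and therefore
  dy/dx = -(2x + 8)/(2y) = (-x - 4)/y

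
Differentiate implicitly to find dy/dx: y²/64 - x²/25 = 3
Apply d/dx to both sides, remembering that y depends on x. Each occurrence of y therefore brings in a y' = dy/dx via the chain rule.

With F(x, y) equal to the left-hand side minus the right, differentiate F term by term:
  d/dx[-x^2/25] = -2x/25
  d/dx[y^2/64] = y·y'/32
  d/dx[-3] = 0
Adding these up, d/dx[F] = 0 becomes
  (-2x/25) + (y/32)·y' = 0,
so isolating y',
  dy/dx = -(-2x/25)/(y/32) = 64x/(25y)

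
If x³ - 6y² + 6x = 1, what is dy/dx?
Differentiate the relation implicitly: treat y = y(x) and apply the chain rule, so every y-derivative picks up a y' = dy/dx factor.

With everything moved to the left-hand side, differentiate term by term:
  d/dx[x^3] = 3x^2
  d/dx[6x] = 6
  d/dx[-6y^2] = -12y·y'
  d/dx[-1] = 0

Separating the contributions that come from x directly and those that come through y:
  without y':      3x^2 + 6
  multiplying y':  -12y

so (3x^2 + 6) + (-12y)·y' = 0, and therefore
  dy/dx = -(3x^2 + 6)/(-12y) = (x^2 + 2)/(4y)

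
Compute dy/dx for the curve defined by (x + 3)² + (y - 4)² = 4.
Differentiate the relation implicitly: treat y = y(x) and apply the chain rule, so every y-derivative picks up a y' = dy/dx factor.

With everything moved to the left-hand side, differentiate term by term:
  d/dx[(x + 3)^2] = 2x + 6
  d/dx[(y - 4)^2] = 2·y'(y - 4)
  d/dx[-4] = 0

Separating the contributions that come from x directly and those that come through y:
  without y':      2x + 6
  multiplying y':  2y - 8

so (2x + 6) + (2y - 8)·y' = 0, and therefore
  dy/dx = -(2x + 6)/(2y - 8) = (-x - 3)/(y - 4)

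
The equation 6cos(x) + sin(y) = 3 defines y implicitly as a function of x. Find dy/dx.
Apply d/dx to both sides, remembering that y depends on x. Each occurrence of y therefore brings in a y' = dy/dx via the chain rule.

With F(x, y) equal to the left-hand side minus the right, differentiate F term by term:
  d/dx[sin(y)] = y'·cos(y)
  d/dx[6cos(x)] = -6sin(x)
  d/dx[-3] = 0
Adding these up, d/dx[F] = 0 becomes
  (-6sin(x)) + (cos(y))·y' = 0,
so isolating y',
  dy/dx = -(-6sin(x))/(cos(y)) = 6sin(x)/cos(y)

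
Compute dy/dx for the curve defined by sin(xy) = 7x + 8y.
Differentiate the relation implicitly: treat y = y(x) and apply the chain rule, so every y-derivative picks up a y' = dy/dx factor.

With everything moved to the left-hand side, differentiate term by term:
  d/dx[-7x] = -7
  d/dx[-8y] = -8·y'
  d/dx[sin(xy)] = (x·y' + y)·cos(xy)

Separating the contributions that come from x directly and those that come through y:
  without y':      y·cos(xy) - 7
  multiplying y':  x·cos(xy) - 8

so (y·cos(xy) - 7) + (x·cos(xy) - 8)·y' = 0, and therefore
  dy/dx = -(y·cos(xy) - 7)/(x·cos(xy) - 8) = (-y·cos(xy) + 7)/(x·cos(xy) - 8)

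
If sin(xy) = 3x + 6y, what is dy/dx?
Differentiate both sides with respect to x, treating y as y(x). By the chain rule, any term containing y contributes a factor of y' = dy/dx when we differentiate it.

Move every term to one side and write the relation as F(x, y) = 0. Term by term,
  d/dx[-3x] = -3
  d/dx[-6y] = -6·y'
  d/dx[sin(xy)] = (x·y' + y)·cos(xy)

The pieces without y' make up ∂F/∂x and the coefficient of y' is ∂F/∂y:
  ∂F/∂x = y·cos(xy) - 3,
  ∂F/∂y = x·cos(xy) - 6.

Since d/dx[F] = ∂F/∂x + (∂F/∂y)·y' = 0, solve for y':
  (∂F/∂y)·y' = -∂F/∂x
  dy/dx = -(∂F/∂x)/(∂F/∂y) = -(y·cos(xy) - 3)/(x·cos(xy) - 6) = (-y·cos(xy) + 3)/(x·cos(xy) - 6)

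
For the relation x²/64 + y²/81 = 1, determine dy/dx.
Apply d/dx to both sides, remembering that y depends on x. Each occurrence of y therefore brings in a y' = dy/dx via the chain rule.

With F(x, y) equal to the left-hand side minus the right, differentiate F term by term:
  d/dx[x^2/64] = x/32
  d/dx[y^2/81] = 2y·y'/81
  d/dx[-1] = 0
Adding these up, d/dx[F] = 0 becomes
  (x/32) + (2y/81)·y' = 0,
so isolating y',
  dy/dx = -(x/32)/(2y/81) = -81x/(64y)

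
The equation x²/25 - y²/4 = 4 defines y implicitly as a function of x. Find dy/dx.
Take d/dx of both sides. Since y is implicitly a function of x, the chain rule attaches a y' = dy/dx factor whenever we differentiate through y.

Set F(x, y) = (left side) − (right side), so the curve is F = 0. Differentiating each term of F:
  d/dx[x^2/25] = 2x/25
  d/dx[-y^2/4] = -y·y'/2
  d/dx[-4] = 0

Collecting, the y'-free part is the partial derivative in x and the y' coefficient is the partial derivative in y:
  ∂F/∂x = 2x/25
  ∂F/∂y = -y/2

so d/dx[F(x, y(x))] = ∂F/∂x + (∂F/∂y)·y' = 0. Rearranging,
  dy/dx = -(∂F/∂x)/(∂F/∂y) = -(2x/25)/(-y/2) = 4x/(25y)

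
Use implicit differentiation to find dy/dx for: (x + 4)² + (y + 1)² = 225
Apply d/dx to both sides, remembering that y depends on x. Each occurrence of y therefore brings in a y' = dy/dx via the chain rule.

With F(x, y) equal to the left-hand side minus the right, differentiate F term by term:
  d/dx[(x + 4)^2] = 2x + 8
  d/dx[(y + 1)^2] = 2·y'(y + 1)
  d/dx[-225] = 0
Adding these up, d/dx[F] = 0 becomes
  (2x + 8) + (2y + 2)·y' = 0,
so isolating y',
  dy/dx = -(2x + 8)/(2y + 2) = (-x - 4)/(y + 1)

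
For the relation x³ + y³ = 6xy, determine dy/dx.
Take d/dx of both sides. Since y is implicitly a function of x, the chain rule attaches a y' = dy/dx factor whenever we differentiate through y.

Set F(x, y) = (left side) − (right side), so the curve is F = 0. Differentiating each term of F:
  d/dx[x^3] = 3x^2
  d/dx[-6xy] = -6x·y' - 6y
  d/dx[y^3] = 3y^2·y'

Collecting, the y'-free part is the partial derivative in x and the y' coefficient is the partial derivative in y:
  ∂F/∂x = 3x^2 - 6y
  ∂F/∂y = -6x + 3y^2

so d/dx[F(x, y(x))] = ∂F/∂x + (∂F/∂y)·y' = 0. Rearranging,
  dy/dx = -(∂F/∂x)/(∂F/∂y) = -(3x^2 - 6y)/(-6x + 3y^2) = (x^2 - 2y)/(2x - y^2)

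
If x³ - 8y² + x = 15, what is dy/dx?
Take d/dx of both sides. Since y is implicitly a function of x, the chain rule attaches a y' = dy/dx factor whenever we differentiate through y.

Set F(x, y) = (left side) − (right side), so the curve is F = 0. Differentiating each term of F:
  d/dx[x^3] = 3x^2
  d/dx[x] = 1
  d/dx[-8y^2] = -16y·y'
  d/dx[-15] = 0

Collecting, the y'-free part is the partial derivative in x and the y' coefficient is the partial derivative in y:
  ∂F/∂x = 3x^2 + 1
  ∂F/∂y = -16y

so d/dx[F(x, y(x))] = ∂F/∂x + (∂F/∂y)·y' = 0. Rearranging,
  dy/dx = -(∂F/∂x)/(∂F/∂y) = -(3x^2 + 1)/(-16y) = (3x^2 + 1)/(16y)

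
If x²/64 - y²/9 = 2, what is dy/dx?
Differentiate both sides with respect to x, treating y as y(x). By the chain rule, any term containing y contributes a factor of y' = dy/dx when we differentiate it.

Move every term to one side and write the relation as F(x, y) = 0. Term by term,
  d/dx[x^2/64] = x/32
  d/dx[-y^2/9] = -2y·y'/9
  d/dx[-2] = 0

The pieces without y' make up ∂F/∂x and the coefficient of y' is ∂F/∂y:
  ∂F/∂x = x/32,
  ∂F/∂y = -2y/9.

Since d/dx[F] = ∂F/∂x + (∂F/∂y)·y' = 0, solve for y':
  (∂F/∂y)·y' = -∂F/∂x
  dy/dx = -(∂F/∂x)/(∂F/∂y) = -(x/32)/(-2y/9) = 9x/(64y)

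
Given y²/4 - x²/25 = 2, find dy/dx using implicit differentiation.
Differentiate both sides with respect to x, treating y as y(x). By the chain rule, any term containing y contributes a factor of y' = dy/dx when we differentiate it.

Move every term to one side and write the relation as F(x, y) = 0. Term by term,
  d/dx[-x^2/25] = -2x/25
  d/dx[y^2/4] = y·y'/2
  d/dx[-2] = 0

The pieces without y' make up ∂F/∂x and the coefficient of y' is ∂F/∂y:
  ∂F/∂x = -2x/25,
  ∂F/∂y = y/2.

Since d/dx[F] = ∂F/∂x + (∂F/∂y)·y' = 0, solve for y':
  (∂F/∂y)·y' = -∂F/∂x
  dy/dx = -(∂F/∂x)/(∂F/∂y) = -(-2x/25)/(y/2) = 4x/(25y)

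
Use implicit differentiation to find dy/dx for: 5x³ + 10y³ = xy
Take d/dx of both sides. Since y is implicitly a function of x, the chain rule attaches a y' = dy/dx factor whenever we differentiate through y.

Set F(x, y) = (left side) − (right side), so the curve is F = 0. Differentiating each term of F:
  d/dx[5x^3] = 15x^2
  d/dx[-xy] = -x·y' - y
  d/dx[10y^3] = 30y^2·y'

Collecting, the y'-free part is the partial derivative in x and the y' coefficient is the partial derivative in y:
  ∂F/∂x = 15x^2 - y
  ∂F/∂y = -x + 30y^2

so d/dx[F(x, y(x))] = ∂F/∂x + (∂F/∂y)·y' = 0. Rearranging,
  dy/dx = -(∂F/∂x)/(∂F/∂y) = -(15x^2 - y)/(-x + 30y^2) = (15x^2 - y)/(x - 30y^2)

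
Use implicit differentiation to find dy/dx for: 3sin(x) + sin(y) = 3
Differentiate both sides with respect to x, treating y as y(x). By the chain rule, any term containing y contributes a factor of y' = dy/dx when we differentiate it.

Move every term to one side and write the relation as F(x, y) = 0. Term by term,
  d/dx[3sin(x)] = 3cos(x)
  d/dx[sin(y)] = y'·cos(y)
  d/dx[-3] = 0

The pieces without y' make up ∂F/∂x and the coefficient of y' is ∂F/∂y:
  ∂F/∂x = 3cos(x),
  ∂F/∂y = cos(y).

Since d/dx[F] = ∂F/∂x + (∂F/∂y)·y' = 0, solve for y':
  (∂F/∂y)·y' = -∂F/∂x
  dy/dx = -(∂F/∂x)/(∂F/∂y) = -(3cos(x))/(cos(y)) = -3cos(x)/cos(y)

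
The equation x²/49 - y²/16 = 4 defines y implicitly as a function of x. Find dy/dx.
Take d/dx of both sides. Since y is implicitly a function of x, the chain rule attaches a y' = dy/dx factor whenever we differentiate through y.

Set F(x, y) = (left side) − (right side), so the curve is F = 0. Differentiating each term of F:
  d/dx[x^2/49] = 2x/49
  d/dx[-y^2/16] = -y·y'/8
  d/dx[-4] = 0

Collecting, the y'-free part is the partial derivative in x and the y' coefficient is the partial derivative in y:
  ∂F/∂x = 2x/49
  ∂F/∂y = -y/8

so d/dx[F(x, y(x))] = ∂F/∂x + (∂F/∂y)·y' = 0. Rearranging,
  dy/dx = -(∂F/∂x)/(∂F/∂y) = -(2x/49)/(-y/8) = 16x/(49y)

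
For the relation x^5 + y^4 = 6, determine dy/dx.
Take d/dx of both sides. Since y is implicitly a function of x, the chain rule attaches a y' = dy/dx factor whenever we differentiate through y.

Set F(x, y) = (left side) − (right side), so the curve is F = 0. Differentiating each term of F:
  d/dx[x^5] = 5x^4
  d/dx[y^4] = 4y^3·y'
  d/dx[-6] = 0

Collecting, the y'-free part is the partial derivative in x and the y' coefficient is the partial derivative in y:
  ∂F/∂x = 5x^4
  ∂F/∂y = 4y^3

so d/dx[F(x, y(x))] = ∂F/∂x + (∂F/∂y)·y' = 0. Rearranging,
  dy/dx = -(∂F/∂x)/(∂F/∂y) = -(5x^4)/(4y^3) = -5x^4/(4y^3)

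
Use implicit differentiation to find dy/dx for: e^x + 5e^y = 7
Apply d/dx to both sides, remembering that y depends on x. Each occurrence of y therefore brings in a y' = dy/dx via the chain rule.

With F(x, y) equal to the left-hand side minus the right, differentiate F term by term:
  d/dx[e^(x)] = e^(x)
  d/dx[5e^(y)] = 5·y'·e^(y)
  d/dx[-7] = 0
Adding these up, d/dx[F] = 0 becomes
  (e^(x)) + (5e^(y))·y' = 0,
so isolating y',
  dy/dx = -(e^(x))/(5e^(y)) = -e^(x - y)/5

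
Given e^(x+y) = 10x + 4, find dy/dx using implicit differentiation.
Differentiate both sides with respect to x, treating y as y(x). By the chain rule, any term containing y contributes a factor of y' = dy/dx when we differentiate it.

Move every term to one side and write the relation as F(x, y) = 0. Term by term,
  d/dx[-10x] = -10
  d/dx[e^(x + y)] = (y' + 1)·e^(x + y)
  d/dx[-4] = 0

The pieces without y' make up ∂F/∂x and the coefficient of y' is ∂F/∂y:
  ∂F/∂x = e^(x + y) - 10,
  ∂F/∂y = e^(x + y).

Since d/dx[F] = ∂F/∂x + (∂F/∂y)·y' = 0, solve for y':
  (∂F/∂y)·y' = -∂F/∂x
  dy/dx = -(∂F/∂x)/(∂F/∂y) = -(e^(x + y) - 10)/(e^(x + y)) = 10e^(-x - y) - 1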